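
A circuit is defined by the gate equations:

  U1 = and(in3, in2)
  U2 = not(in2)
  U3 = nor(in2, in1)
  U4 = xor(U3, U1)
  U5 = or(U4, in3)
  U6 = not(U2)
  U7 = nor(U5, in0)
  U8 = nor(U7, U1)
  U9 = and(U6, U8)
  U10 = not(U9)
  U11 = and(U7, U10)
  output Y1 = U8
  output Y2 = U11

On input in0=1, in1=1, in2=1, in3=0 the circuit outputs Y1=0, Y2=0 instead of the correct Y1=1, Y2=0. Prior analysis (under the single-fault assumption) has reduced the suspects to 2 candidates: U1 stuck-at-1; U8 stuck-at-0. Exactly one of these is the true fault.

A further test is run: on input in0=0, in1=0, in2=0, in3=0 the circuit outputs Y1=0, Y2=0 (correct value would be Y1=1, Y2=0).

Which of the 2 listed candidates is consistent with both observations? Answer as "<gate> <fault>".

Evaluate each candidate on input in0=0, in1=0, in2=0, in3=0:
  U1 stuck-at-1: U1=1 [stuck-at-1], U2=1, U3=1, U4=0, U5=0, U6=0, U7=1, U8=0, U9=0, U10=1, U11=1 → Y1=0, Y2=1 — eliminated
  U8 stuck-at-0: U1=0, U2=1, U3=1, U4=1, U5=1, U6=0, U7=0, U8=0 [stuck-at-0], U9=0, U10=1, U11=0 → Y1=0, Y2=0 — matches
Only U8 stuck-at-0 reproduces the observed Y1=0, Y2=0.

U8 stuck-at-0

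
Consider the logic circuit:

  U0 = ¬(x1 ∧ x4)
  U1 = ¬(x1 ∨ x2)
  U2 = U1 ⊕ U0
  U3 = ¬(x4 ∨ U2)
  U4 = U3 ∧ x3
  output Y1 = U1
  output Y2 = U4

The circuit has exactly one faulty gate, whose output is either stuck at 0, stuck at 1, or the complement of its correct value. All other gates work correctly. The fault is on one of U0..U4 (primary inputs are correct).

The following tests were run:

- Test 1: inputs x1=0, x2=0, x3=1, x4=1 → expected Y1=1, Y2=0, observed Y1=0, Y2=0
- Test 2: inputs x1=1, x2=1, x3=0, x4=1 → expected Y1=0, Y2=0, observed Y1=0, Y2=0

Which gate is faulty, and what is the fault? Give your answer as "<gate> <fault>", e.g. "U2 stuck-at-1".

U1 stuck-at-0

Fault-free values for test 1 (x1=0, x2=0, x3=1, x4=1): U0=1, U1=1, U2=0, U3=0, U4=0, giving Y1=1, Y2=0. Observed Y1=0, Y2=0.
Test 1: faults giving observed Y1=0, Y2=0 are {U1 stuck-at-0, U1 inverted output}.
Test 2 (x1=1, x2=1, x3=0, x4=1): fault-free U0=0, U1=0, U2=0, U3=0, U4=0 → Y1=0, Y2=0; observed Y1=0, Y2=0. Eliminates U1 inverted output.
Only U1 stuck-at-0 is consistent with every test.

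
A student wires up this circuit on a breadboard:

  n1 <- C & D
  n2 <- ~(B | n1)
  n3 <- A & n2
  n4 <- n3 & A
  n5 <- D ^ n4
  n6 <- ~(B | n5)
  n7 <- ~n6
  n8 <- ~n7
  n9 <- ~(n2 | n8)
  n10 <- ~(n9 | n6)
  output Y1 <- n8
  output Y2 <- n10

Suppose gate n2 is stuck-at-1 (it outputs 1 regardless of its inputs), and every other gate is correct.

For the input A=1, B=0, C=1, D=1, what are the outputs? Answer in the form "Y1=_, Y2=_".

Y1=1, Y2=0

Propagate with n2 forced: n1=1, n2=1 [stuck-at-1], n3=1, n4=1, n5=0, n6=1, n7=0, n8=1, n9=0, n10=0.
So the outputs are Y1=1, Y2=0. (Without the fault they would be Y1=0, Y2=0.)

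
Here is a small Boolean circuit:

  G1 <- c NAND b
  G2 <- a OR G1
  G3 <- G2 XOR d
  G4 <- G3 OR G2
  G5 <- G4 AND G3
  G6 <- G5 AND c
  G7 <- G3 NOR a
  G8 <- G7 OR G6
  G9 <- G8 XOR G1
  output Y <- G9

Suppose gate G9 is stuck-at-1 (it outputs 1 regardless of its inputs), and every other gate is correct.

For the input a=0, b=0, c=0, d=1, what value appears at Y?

1

Propagate with G9 forced: G1=1, G2=1, G3=0, G4=1, G5=0, G6=0, G7=1, G8=1, G9=1 [stuck-at-1].
So Y = 1. (Without the fault it would be 0.)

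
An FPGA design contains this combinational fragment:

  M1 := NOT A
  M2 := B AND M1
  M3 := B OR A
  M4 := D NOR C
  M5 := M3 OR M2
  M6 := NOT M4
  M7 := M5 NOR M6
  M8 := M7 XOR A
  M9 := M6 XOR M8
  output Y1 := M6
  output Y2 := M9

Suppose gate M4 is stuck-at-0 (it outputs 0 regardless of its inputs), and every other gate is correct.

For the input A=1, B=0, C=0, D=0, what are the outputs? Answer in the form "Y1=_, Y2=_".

Propagate with M4 forced: M1=0, M2=0, M3=1, M4=0 [stuck-at-0], M5=1, M6=1, M7=0, M8=1, M9=0.
So the outputs are Y1=1, Y2=0. (Without the fault they would be Y1=0, Y2=1.)

Y1=1, Y2=0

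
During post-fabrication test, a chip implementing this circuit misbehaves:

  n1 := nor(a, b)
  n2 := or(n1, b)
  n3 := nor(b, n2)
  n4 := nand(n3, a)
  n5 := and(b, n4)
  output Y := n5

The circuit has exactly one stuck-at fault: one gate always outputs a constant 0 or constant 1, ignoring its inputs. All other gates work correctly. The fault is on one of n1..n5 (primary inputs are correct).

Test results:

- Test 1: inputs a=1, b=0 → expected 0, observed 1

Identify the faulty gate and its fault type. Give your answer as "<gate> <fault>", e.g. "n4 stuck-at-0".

n5 stuck-at-1

Fault-free values for test 1 (a=1, b=0): n1=0, n2=0, n3=1, n4=0, n5=0, giving Y=0. Observed 1.
Test 1: faults giving observed 1 are {n5 stuck-at-1}.
Only n5 stuck-at-1 is consistent with every test.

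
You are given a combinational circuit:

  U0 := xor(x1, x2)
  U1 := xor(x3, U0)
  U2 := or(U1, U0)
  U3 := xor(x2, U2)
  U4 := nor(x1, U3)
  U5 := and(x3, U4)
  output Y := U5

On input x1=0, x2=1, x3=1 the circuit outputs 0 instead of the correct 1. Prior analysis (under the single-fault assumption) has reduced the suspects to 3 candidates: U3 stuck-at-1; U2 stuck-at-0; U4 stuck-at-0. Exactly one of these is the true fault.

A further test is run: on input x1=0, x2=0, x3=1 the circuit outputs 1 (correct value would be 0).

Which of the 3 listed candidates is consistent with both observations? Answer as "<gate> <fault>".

Evaluate each candidate on input x1=0, x2=0, x3=1:
  U3 stuck-at-1: U0=0, U1=1, U2=1, U3=1 [stuck-at-1], U4=0, U5=0 → 0 — eliminated
  U2 stuck-at-0: U0=0, U1=1, U2=0 [stuck-at-0], U3=0, U4=1, U5=1 → 1 — matches
  U4 stuck-at-0: U0=0, U1=1, U2=1, U3=1, U4=0 [stuck-at-0], U5=0 → 0 — eliminated
Only U2 stuck-at-0 reproduces the observed 1.

U2 stuck-at-0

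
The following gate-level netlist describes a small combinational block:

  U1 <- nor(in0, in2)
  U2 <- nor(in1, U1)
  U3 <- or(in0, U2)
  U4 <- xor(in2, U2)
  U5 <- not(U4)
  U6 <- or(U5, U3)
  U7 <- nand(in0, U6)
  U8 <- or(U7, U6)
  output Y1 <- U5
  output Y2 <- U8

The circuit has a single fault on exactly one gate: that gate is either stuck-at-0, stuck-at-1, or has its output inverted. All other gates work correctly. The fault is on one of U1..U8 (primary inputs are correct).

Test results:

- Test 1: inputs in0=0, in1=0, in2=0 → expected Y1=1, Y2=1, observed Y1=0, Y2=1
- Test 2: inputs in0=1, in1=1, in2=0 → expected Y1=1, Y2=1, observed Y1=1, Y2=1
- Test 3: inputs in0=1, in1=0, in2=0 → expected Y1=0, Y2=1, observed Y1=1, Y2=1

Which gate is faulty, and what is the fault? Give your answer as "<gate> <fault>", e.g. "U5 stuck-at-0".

U1 inverted output

Fault-free values for test 1 (in0=0, in1=0, in2=0): U1=1, U2=0, U3=0, U4=0, U5=1, U6=1, U7=1, U8=1, giving Y1=1, Y2=1. Observed Y1=0, Y2=1.
Test 1: faults giving observed Y1=0, Y2=1 are {U1 stuck-at-0, U1 inverted output, U2 stuck-at-1, U2 inverted output, U4 stuck-at-1, U4 inverted output, U5 stuck-at-0, U5 inverted output}.
Test 2 (in0=1, in1=1, in2=0): fault-free U1=0, U2=0, U3=1, U4=0, U5=1, U6=1, U7=0, U8=1 → Y1=1, Y2=1; observed Y1=1, Y2=1. Eliminates U2 stuck-at-1, U2 inverted output, U4 stuck-at-1, U4 inverted output, U5 stuck-at-0, U5 inverted output.
Test 3 (in0=1, in1=0, in2=0): fault-free U1=0, U2=1, U3=1, U4=1, U5=0, U6=1, U7=0, U8=1 → Y1=0, Y2=1; observed Y1=1, Y2=1. Eliminates U1 stuck-at-0.
Only U1 inverted output is consistent with every test.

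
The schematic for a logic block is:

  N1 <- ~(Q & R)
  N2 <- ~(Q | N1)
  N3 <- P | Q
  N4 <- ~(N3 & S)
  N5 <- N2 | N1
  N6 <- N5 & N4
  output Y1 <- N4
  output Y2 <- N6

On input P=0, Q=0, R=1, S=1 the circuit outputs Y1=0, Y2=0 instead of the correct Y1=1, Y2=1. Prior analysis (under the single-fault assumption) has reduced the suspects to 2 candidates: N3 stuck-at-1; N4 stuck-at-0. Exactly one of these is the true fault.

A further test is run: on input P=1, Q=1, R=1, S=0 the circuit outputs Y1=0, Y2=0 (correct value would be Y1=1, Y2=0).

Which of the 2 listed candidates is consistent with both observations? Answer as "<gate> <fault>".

Evaluate each candidate on input P=1, Q=1, R=1, S=0:
  N3 stuck-at-1: N1=0, N2=0, N3=1 [stuck-at-1], N4=1, N5=0, N6=0 → Y1=1, Y2=0 — eliminated
  N4 stuck-at-0: N1=0, N2=0, N3=1, N4=0 [stuck-at-0], N5=0, N6=0 → Y1=0, Y2=0 — matches
Only N4 stuck-at-0 reproduces the observed Y1=0, Y2=0.

N4 stuck-at-0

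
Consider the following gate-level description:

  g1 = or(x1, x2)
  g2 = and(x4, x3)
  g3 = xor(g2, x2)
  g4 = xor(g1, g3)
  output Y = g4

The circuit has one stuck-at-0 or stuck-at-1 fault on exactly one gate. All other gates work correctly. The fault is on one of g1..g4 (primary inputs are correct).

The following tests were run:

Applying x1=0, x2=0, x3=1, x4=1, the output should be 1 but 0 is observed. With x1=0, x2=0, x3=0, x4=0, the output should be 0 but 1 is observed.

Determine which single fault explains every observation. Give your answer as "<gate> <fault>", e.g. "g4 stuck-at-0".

g1 stuck-at-1

Fault-free values for test 1 (x1=0, x2=0, x3=1, x4=1): g1=0, g2=1, g3=1, g4=1, giving Y=1. Observed 0.
Test 1: faults giving observed 0 are {g1 stuck-at-1, g2 stuck-at-0, g3 stuck-at-0, g4 stuck-at-0}.
Test 2 (x1=0, x2=0, x3=0, x4=0): fault-free g1=0, g2=0, g3=0, g4=0 → 0; observed 1. Eliminates g2 stuck-at-0, g3 stuck-at-0, g4 stuck-at-0.
Only g1 stuck-at-1 is consistent with every test.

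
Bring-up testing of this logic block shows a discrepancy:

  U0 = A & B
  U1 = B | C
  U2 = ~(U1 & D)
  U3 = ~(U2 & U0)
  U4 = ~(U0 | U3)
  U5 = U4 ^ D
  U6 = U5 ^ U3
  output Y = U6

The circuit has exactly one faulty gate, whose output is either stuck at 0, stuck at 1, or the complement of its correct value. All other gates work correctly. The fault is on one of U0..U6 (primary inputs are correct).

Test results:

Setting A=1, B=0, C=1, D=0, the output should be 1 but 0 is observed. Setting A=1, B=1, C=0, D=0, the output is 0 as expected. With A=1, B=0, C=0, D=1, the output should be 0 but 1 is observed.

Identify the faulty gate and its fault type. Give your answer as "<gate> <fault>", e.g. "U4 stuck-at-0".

U0 stuck-at-1

Fault-free values for test 1 (A=1, B=0, C=1, D=0): U0=0, U1=1, U2=1, U3=1, U4=0, U5=0, U6=1, giving Y=1. Observed 0.
Test 1: faults giving observed 0 are {U0 stuck-at-1, U0 inverted output, U4 stuck-at-1, U4 inverted output, U5 stuck-at-1, U5 inverted output, U6 stuck-at-0, U6 inverted output}.
Test 2 (A=1, B=1, C=0, D=0): fault-free U0=1, U1=1, U2=1, U3=0, U4=0, U5=0, U6=0 → 0; observed 0. Eliminates U0 inverted output, U4 stuck-at-1, U4 inverted output, U5 stuck-at-1, U5 inverted output, U6 inverted output.
Test 3 (A=1, B=0, C=0, D=1): fault-free U0=0, U1=0, U2=1, U3=1, U4=0, U5=1, U6=0 → 0; observed 1. Eliminates U6 stuck-at-0.
Only U0 stuck-at-1 is consistent with every test.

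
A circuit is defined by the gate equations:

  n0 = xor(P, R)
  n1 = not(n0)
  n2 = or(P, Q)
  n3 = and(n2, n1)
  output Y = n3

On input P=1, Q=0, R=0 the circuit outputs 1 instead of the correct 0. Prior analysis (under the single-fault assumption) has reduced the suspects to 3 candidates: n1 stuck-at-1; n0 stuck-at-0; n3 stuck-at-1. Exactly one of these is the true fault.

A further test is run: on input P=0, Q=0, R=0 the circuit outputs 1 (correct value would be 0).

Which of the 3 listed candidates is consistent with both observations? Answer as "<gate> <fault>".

Evaluate each candidate on input P=0, Q=0, R=0:
  n1 stuck-at-1: n0=0, n1=1 [stuck-at-1], n2=0, n3=0 → 0 — eliminated
  n0 stuck-at-0: n0=0 [stuck-at-0], n1=1, n2=0, n3=0 → 0 — eliminated
  n3 stuck-at-1: n0=0, n1=1, n2=0, n3=1 [stuck-at-1] → 1 — matches
Only n3 stuck-at-1 reproduces the observed 1.

n3 stuck-at-1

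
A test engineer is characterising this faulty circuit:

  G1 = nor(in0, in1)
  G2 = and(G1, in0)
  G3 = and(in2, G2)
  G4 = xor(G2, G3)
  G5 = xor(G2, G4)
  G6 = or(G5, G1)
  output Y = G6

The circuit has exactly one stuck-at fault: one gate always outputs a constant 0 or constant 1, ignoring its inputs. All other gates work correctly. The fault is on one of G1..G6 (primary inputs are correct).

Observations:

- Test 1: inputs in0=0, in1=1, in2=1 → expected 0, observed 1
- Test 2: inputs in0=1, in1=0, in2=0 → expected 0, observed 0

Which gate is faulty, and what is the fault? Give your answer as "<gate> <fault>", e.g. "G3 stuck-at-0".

G2 stuck-at-1

Fault-free values for test 1 (in0=0, in1=1, in2=1): G1=0, G2=0, G3=0, G4=0, G5=0, G6=0, giving Y=0. Observed 1.
Test 1: faults giving observed 1 are {G1 stuck-at-1, G2 stuck-at-1, G3 stuck-at-1, G4 stuck-at-1, G5 stuck-at-1, G6 stuck-at-1}.
Test 2 (in0=1, in1=0, in2=0): fault-free G1=0, G2=0, G3=0, G4=0, G5=0, G6=0 → 0; observed 0. Eliminates G1 stuck-at-1, G3 stuck-at-1, G4 stuck-at-1, G5 stuck-at-1, G6 stuck-at-1.
Only G2 stuck-at-1 is consistent with every test.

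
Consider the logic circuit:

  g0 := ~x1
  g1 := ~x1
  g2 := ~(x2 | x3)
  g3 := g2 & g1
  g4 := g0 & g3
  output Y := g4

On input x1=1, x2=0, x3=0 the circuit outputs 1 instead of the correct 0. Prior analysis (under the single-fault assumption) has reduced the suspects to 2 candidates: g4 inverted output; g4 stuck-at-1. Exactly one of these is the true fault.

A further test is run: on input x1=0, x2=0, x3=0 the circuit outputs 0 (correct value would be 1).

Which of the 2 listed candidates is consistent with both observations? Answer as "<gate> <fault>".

g4 inverted output

Evaluate each candidate on input x1=0, x2=0, x3=0:
  g4 inverted output: g0=1, g1=1, g2=1, g3=1, g4=0 [inverted output] → 0 — matches
  g4 stuck-at-1: g0=1, g1=1, g2=1, g3=1, g4=1 [stuck-at-1] → 1 — eliminated
Only g4 inverted output reproduces the observed 0.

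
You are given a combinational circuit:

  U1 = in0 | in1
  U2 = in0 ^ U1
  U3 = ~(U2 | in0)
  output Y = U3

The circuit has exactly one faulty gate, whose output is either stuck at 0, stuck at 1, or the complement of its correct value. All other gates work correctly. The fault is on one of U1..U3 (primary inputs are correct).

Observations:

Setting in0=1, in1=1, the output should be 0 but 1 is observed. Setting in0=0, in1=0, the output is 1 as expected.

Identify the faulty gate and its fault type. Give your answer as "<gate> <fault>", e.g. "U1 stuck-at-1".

U3 stuck-at-1

Fault-free values for test 1 (in0=1, in1=1): U1=1, U2=0, U3=0, giving Y=0. Observed 1.
Test 1: faults giving observed 1 are {U3 stuck-at-1, U3 inverted output}.
Test 2 (in0=0, in1=0): fault-free U1=0, U2=0, U3=1 → 1; observed 1. Eliminates U3 inverted output.
Only U3 stuck-at-1 is consistent with every test.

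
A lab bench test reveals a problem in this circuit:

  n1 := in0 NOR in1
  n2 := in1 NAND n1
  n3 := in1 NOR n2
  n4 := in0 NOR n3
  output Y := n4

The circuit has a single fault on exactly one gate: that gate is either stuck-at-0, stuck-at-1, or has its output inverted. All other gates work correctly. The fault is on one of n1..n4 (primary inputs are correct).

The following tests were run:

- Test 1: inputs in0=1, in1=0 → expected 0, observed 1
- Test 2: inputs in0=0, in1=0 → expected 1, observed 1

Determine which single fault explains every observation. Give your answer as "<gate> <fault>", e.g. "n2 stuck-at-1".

Fault-free values for test 1 (in0=1, in1=0): n1=0, n2=1, n3=0, n4=0, giving Y=0. Observed 1.
Test 1: faults giving observed 1 are {n4 stuck-at-1, n4 inverted output}.
Test 2 (in0=0, in1=0): fault-free n1=1, n2=1, n3=0, n4=1 → 1; observed 1. Eliminates n4 inverted output.
Only n4 stuck-at-1 is consistent with every test.

n4 stuck-at-1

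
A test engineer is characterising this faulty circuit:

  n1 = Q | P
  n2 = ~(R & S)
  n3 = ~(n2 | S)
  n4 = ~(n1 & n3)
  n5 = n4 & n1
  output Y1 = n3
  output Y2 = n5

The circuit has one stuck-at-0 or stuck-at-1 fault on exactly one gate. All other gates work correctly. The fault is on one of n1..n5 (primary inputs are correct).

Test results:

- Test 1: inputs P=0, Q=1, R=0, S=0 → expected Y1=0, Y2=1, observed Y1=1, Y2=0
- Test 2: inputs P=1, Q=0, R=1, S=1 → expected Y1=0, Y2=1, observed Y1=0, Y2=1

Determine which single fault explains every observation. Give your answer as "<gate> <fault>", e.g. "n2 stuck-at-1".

Fault-free values for test 1 (P=0, Q=1, R=0, S=0): n1=1, n2=1, n3=0, n4=1, n5=1, giving Y1=0, Y2=1. Observed Y1=1, Y2=0.
Test 1: faults giving observed Y1=1, Y2=0 are {n2 stuck-at-0, n3 stuck-at-1}.
Test 2 (P=1, Q=0, R=1, S=1): fault-free n1=1, n2=0, n3=0, n4=1, n5=1 → Y1=0, Y2=1; observed Y1=0, Y2=1. Eliminates n3 stuck-at-1.
Only n2 stuck-at-0 is consistent with every test.

n2 stuck-at-0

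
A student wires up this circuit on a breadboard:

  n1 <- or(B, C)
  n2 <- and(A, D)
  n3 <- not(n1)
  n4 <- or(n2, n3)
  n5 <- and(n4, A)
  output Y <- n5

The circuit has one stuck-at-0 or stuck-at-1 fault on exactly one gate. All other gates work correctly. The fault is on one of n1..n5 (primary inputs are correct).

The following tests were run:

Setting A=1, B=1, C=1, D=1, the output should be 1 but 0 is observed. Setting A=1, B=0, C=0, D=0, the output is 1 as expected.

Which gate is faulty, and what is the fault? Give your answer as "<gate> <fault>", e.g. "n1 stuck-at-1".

n2 stuck-at-0

Fault-free values for test 1 (A=1, B=1, C=1, D=1): n1=1, n2=1, n3=0, n4=1, n5=1, giving Y=1. Observed 0.
Test 1: faults giving observed 0 are {n2 stuck-at-0, n4 stuck-at-0, n5 stuck-at-0}.
Test 2 (A=1, B=0, C=0, D=0): fault-free n1=0, n2=0, n3=1, n4=1, n5=1 → 1; observed 1. Eliminates n4 stuck-at-0, n5 stuck-at-0.
Only n2 stuck-at-0 is consistent with every test.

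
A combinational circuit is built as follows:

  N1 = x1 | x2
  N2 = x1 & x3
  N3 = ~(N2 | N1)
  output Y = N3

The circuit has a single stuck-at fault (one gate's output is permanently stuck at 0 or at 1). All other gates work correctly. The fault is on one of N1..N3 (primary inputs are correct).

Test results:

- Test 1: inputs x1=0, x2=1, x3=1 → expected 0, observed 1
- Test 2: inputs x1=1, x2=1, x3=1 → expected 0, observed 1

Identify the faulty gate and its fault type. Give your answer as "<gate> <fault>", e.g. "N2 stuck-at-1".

Fault-free values for test 1 (x1=0, x2=1, x3=1): N1=1, N2=0, N3=0, giving Y=0. Observed 1.
Test 1: faults giving observed 1 are {N1 stuck-at-0, N3 stuck-at-1}.
Test 2 (x1=1, x2=1, x3=1): fault-free N1=1, N2=1, N3=0 → 0; observed 1. Eliminates N1 stuck-at-0.
Only N3 stuck-at-1 is consistent with every test.

N3 stuck-at-1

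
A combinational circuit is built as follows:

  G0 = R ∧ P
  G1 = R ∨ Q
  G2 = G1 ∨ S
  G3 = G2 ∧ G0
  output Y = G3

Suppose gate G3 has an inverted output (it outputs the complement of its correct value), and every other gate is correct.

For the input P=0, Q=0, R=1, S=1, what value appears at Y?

1

Propagate with G3 forced: G0=0, G1=1, G2=1, G3=1 [inverted output].
So Y = 1. (Without the fault it would be 0.)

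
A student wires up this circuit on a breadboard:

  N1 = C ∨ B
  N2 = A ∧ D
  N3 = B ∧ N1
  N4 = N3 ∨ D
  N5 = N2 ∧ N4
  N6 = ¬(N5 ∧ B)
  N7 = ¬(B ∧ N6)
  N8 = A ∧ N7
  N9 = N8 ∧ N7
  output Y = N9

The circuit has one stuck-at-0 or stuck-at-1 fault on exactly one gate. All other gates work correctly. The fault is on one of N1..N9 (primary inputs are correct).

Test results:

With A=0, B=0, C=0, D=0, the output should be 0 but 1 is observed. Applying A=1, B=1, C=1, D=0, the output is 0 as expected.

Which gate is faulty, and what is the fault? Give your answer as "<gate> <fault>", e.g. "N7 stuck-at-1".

N8 stuck-at-1

Fault-free values for test 1 (A=0, B=0, C=0, D=0): N1=0, N2=0, N3=0, N4=0, N5=0, N6=1, N7=1, N8=0, N9=0, giving Y=0. Observed 1.
Test 1: faults giving observed 1 are {N8 stuck-at-1, N9 stuck-at-1}.
Test 2 (A=1, B=1, C=1, D=0): fault-free N1=1, N2=0, N3=1, N4=1, N5=0, N6=1, N7=0, N8=0, N9=0 → 0; observed 0. Eliminates N9 stuck-at-1.
Only N8 stuck-at-1 is consistent with every test.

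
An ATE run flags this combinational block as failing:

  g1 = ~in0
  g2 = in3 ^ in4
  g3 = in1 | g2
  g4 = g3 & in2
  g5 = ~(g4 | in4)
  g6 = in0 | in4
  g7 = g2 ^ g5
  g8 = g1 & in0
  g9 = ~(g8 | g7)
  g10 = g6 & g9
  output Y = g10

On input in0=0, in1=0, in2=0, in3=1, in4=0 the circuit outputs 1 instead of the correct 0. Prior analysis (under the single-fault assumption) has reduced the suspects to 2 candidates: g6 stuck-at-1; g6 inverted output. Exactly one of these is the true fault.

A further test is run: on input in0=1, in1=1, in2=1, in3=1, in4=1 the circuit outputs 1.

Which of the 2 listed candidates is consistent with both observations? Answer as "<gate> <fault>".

Evaluate each candidate on input in0=1, in1=1, in2=1, in3=1, in4=1:
  g6 stuck-at-1: g1=0, g2=0, g3=1, g4=1, g5=0, g6=1 [stuck-at-1], g7=0, g8=0, g9=1, g10=1 → 1 — matches
  g6 inverted output: g1=0, g2=0, g3=1, g4=1, g5=0, g6=0 [inverted output], g7=0, g8=0, g9=1, g10=0 → 0 — eliminated
Only g6 stuck-at-1 reproduces the observed 1.

g6 stuck-at-1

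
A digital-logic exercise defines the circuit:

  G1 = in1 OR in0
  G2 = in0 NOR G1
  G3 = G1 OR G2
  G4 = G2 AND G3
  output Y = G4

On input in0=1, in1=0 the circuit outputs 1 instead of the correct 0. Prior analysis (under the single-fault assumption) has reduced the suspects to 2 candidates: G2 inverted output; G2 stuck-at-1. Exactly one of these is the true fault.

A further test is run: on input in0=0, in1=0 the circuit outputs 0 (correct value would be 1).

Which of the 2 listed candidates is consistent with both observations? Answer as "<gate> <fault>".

G2 inverted output

Evaluate each candidate on input in0=0, in1=0:
  G2 inverted output: G1=0, G2=0 [inverted output], G3=0, G4=0 → 0 — matches
  G2 stuck-at-1: G1=0, G2=1 [stuck-at-1], G3=1, G4=1 → 1 — eliminated
Only G2 inverted output reproduces the observed 0.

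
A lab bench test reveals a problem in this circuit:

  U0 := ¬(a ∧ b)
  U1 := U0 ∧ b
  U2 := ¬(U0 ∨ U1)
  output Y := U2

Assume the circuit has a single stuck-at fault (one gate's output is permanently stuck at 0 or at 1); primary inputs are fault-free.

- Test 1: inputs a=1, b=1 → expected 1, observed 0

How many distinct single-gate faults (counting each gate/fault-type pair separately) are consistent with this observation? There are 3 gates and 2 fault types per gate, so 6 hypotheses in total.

3

Fault-free: U0=0, U1=0, U2=1 → 1. Observed 0.
  U0 stuck-at-0: output 1 ✗
  U0 stuck-at-1: output 0 ✓
  U1 stuck-at-0: output 1 ✗
  U1 stuck-at-1: output 0 ✓
  U2 stuck-at-0: output 0 ✓
  U2 stuck-at-1: output 1 ✗
Consistent faults: {U0 stuck-at-1, U1 stuck-at-1, U2 stuck-at-0} — 3 in all.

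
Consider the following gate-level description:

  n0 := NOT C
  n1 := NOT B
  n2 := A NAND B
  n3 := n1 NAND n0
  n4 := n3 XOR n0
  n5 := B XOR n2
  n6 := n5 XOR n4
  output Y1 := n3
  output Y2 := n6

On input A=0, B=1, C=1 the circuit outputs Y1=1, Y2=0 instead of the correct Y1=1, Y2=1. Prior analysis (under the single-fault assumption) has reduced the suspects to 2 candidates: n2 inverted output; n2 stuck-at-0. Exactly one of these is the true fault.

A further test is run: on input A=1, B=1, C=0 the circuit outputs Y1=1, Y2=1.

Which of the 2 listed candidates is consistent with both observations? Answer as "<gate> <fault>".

n2 stuck-at-0

Evaluate each candidate on input A=1, B=1, C=0:
  n2 inverted output: n0=1, n1=0, n2=1 [inverted output], n3=1, n4=0, n5=0, n6=0 → Y1=1, Y2=0 — eliminated
  n2 stuck-at-0: n0=1, n1=0, n2=0 [stuck-at-0], n3=1, n4=0, n5=1, n6=1 → Y1=1, Y2=1 — matches
Only n2 stuck-at-0 reproduces the observed Y1=1, Y2=1.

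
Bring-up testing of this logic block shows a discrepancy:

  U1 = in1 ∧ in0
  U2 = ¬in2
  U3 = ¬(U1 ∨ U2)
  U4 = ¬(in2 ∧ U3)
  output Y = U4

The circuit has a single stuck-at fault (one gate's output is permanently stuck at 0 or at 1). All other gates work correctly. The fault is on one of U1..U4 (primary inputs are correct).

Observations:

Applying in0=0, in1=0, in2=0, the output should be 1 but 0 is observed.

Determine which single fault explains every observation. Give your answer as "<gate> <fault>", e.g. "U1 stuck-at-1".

Fault-free values for test 1 (in0=0, in1=0, in2=0): U1=0, U2=1, U3=0, U4=1, giving Y=1. Observed 0.
Test 1: faults giving observed 0 are {U4 stuck-at-0}.
Only U4 stuck-at-0 is consistent with every test.

U4 stuck-at-0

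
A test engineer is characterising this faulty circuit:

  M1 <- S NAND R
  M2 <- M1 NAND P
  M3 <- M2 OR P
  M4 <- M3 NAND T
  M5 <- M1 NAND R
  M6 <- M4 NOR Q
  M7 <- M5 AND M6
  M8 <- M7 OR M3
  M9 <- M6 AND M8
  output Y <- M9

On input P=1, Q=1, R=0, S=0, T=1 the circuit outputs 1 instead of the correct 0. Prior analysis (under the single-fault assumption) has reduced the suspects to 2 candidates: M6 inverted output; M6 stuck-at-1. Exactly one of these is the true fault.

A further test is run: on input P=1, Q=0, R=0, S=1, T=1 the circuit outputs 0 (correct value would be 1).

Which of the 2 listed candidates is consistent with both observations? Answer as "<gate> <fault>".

Evaluate each candidate on input P=1, Q=0, R=0, S=1, T=1:
  M6 inverted output: M1=1, M2=0, M3=1, M4=0, M5=1, M6=0 [inverted output], M7=0, M8=1, M9=0 → 0 — matches
  M6 stuck-at-1: M1=1, M2=0, M3=1, M4=0, M5=1, M6=1 [stuck-at-1], M7=1, M8=1, M9=1 → 1 — eliminated
Only M6 inverted output reproduces the observed 0.

M6 inverted output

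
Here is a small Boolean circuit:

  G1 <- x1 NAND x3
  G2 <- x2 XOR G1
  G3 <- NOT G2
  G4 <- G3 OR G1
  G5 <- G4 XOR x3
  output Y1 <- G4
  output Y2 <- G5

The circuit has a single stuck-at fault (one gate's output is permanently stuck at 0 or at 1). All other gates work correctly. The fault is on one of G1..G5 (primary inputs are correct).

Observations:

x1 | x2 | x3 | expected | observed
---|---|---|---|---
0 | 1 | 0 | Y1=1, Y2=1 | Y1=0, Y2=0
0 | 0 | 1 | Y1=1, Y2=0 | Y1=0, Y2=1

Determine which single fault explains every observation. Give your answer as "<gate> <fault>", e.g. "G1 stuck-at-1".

Fault-free values for test 1 (x1=0, x2=1, x3=0): G1=1, G2=0, G3=1, G4=1, G5=1, giving Y1=1, Y2=1. Observed Y1=0, Y2=0.
Test 1: faults giving observed Y1=0, Y2=0 are {G1 stuck-at-0, G4 stuck-at-0}.
Test 2 (x1=0, x2=0, x3=1): fault-free G1=1, G2=1, G3=0, G4=1, G5=0 → Y1=1, Y2=0; observed Y1=0, Y2=1. Eliminates G1 stuck-at-0.
Only G4 stuck-at-0 is consistent with every test.

G4 stuck-at-0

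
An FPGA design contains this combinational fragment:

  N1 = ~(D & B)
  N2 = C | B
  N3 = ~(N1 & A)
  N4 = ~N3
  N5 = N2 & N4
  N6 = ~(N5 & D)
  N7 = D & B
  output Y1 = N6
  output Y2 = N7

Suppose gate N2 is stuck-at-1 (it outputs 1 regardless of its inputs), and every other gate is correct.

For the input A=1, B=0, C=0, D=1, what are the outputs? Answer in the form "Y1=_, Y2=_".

Propagate with N2 forced: N1=1, N2=1 [stuck-at-1], N3=0, N4=1, N5=1, N6=0, N7=0.
So the outputs are Y1=0, Y2=0. (Without the fault they would be Y1=1, Y2=0.)

Y1=0, Y2=0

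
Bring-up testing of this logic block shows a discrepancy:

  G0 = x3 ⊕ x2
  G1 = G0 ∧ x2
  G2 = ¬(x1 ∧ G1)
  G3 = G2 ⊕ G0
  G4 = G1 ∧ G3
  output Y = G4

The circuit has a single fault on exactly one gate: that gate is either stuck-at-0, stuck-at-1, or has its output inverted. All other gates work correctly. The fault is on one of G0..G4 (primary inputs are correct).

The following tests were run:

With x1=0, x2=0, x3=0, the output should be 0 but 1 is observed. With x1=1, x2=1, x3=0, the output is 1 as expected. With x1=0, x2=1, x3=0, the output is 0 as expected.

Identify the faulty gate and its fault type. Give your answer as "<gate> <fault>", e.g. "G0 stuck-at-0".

G1 stuck-at-1

Fault-free values for test 1 (x1=0, x2=0, x3=0): G0=0, G1=0, G2=1, G3=1, G4=0, giving Y=0. Observed 1.
Test 1: faults giving observed 1 are {G1 stuck-at-1, G1 inverted output, G4 stuck-at-1, G4 inverted output}.
Test 2 (x1=1, x2=1, x3=0): fault-free G0=1, G1=1, G2=0, G3=1, G4=1 → 1; observed 1. Eliminates G1 inverted output, G4 inverted output.
Test 3 (x1=0, x2=1, x3=0): fault-free G0=1, G1=1, G2=1, G3=0, G4=0 → 0; observed 0. Eliminates G4 stuck-at-1.
Only G1 stuck-at-1 is consistent with every test.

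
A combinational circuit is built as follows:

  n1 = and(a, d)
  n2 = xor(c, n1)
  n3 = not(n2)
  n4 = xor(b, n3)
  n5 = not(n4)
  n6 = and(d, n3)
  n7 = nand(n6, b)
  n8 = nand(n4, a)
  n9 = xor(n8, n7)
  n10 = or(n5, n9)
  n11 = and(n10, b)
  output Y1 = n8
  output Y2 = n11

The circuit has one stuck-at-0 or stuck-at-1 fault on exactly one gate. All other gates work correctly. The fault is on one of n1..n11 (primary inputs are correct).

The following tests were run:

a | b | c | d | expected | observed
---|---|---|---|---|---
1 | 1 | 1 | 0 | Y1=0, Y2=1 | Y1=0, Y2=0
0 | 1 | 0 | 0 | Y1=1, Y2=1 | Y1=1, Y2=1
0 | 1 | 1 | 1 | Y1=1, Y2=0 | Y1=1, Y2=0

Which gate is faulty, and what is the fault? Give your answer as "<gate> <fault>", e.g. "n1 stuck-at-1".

n9 stuck-at-0

Fault-free values for test 1 (a=1, b=1, c=1, d=0): n1=0, n2=1, n3=0, n4=1, n5=0, n6=0, n7=1, n8=0, n9=1, n10=1, n11=1, giving Y1=0, Y2=1. Observed Y1=0, Y2=0.
Test 1: faults giving observed Y1=0, Y2=0 are {n6 stuck-at-1, n7 stuck-at-0, n9 stuck-at-0, n10 stuck-at-0, n11 stuck-at-0}.
Test 2 (a=0, b=1, c=0, d=0): fault-free n1=0, n2=0, n3=1, n4=0, n5=1, n6=0, n7=1, n8=1, n9=0, n10=1, n11=1 → Y1=1, Y2=1; observed Y1=1, Y2=1. Eliminates n10 stuck-at-0, n11 stuck-at-0.
Test 3 (a=0, b=1, c=1, d=1): fault-free n1=0, n2=1, n3=0, n4=1, n5=0, n6=0, n7=1, n8=1, n9=0, n10=0, n11=0 → Y1=1, Y2=0; observed Y1=1, Y2=0. Eliminates n6 stuck-at-1, n7 stuck-at-0.
Only n9 stuck-at-0 is consistent with every test.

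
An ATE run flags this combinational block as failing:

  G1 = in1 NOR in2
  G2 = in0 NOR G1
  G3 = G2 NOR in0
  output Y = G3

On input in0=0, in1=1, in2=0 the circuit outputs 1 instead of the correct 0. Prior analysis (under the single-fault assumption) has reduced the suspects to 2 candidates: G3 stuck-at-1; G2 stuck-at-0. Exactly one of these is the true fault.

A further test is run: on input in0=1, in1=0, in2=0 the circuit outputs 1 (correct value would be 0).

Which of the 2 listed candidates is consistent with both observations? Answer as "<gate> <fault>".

Evaluate each candidate on input in0=1, in1=0, in2=0:
  G3 stuck-at-1: G1=1, G2=0, G3=1 [stuck-at-1] → 1 — matches
  G2 stuck-at-0: G1=1, G2=0 [stuck-at-0], G3=0 → 0 — eliminated
Only G3 stuck-at-1 reproduces the observed 1.

G3 stuck-at-1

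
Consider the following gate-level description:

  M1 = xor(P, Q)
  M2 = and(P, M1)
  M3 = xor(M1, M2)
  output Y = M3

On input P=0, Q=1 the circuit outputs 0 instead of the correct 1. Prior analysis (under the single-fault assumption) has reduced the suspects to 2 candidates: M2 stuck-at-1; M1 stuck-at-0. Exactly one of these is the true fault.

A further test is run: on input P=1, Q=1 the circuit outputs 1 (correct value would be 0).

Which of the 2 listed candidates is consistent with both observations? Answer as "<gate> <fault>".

Evaluate each candidate on input P=1, Q=1:
  M2 stuck-at-1: M1=0, M2=1 [stuck-at-1], M3=1 → 1 — matches
  M1 stuck-at-0: M1=0 [stuck-at-0], M2=0, M3=0 → 0 — eliminated
Only M2 stuck-at-1 reproduces the observed 1.

M2 stuck-at-1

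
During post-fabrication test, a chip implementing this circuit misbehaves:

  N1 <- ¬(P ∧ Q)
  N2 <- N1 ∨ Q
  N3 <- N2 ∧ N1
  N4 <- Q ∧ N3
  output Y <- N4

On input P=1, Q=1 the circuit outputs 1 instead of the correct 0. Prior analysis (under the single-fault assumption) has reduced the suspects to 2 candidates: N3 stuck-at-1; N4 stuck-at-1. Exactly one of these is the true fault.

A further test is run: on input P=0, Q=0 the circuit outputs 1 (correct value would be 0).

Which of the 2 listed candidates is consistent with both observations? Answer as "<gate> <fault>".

Evaluate each candidate on input P=0, Q=0:
  N3 stuck-at-1: N1=1, N2=1, N3=1 [stuck-at-1], N4=0 → 0 — eliminated
  N4 stuck-at-1: N1=1, N2=1, N3=1, N4=1 [stuck-at-1] → 1 — matches
Only N4 stuck-at-1 reproduces the observed 1.

N4 stuck-at-1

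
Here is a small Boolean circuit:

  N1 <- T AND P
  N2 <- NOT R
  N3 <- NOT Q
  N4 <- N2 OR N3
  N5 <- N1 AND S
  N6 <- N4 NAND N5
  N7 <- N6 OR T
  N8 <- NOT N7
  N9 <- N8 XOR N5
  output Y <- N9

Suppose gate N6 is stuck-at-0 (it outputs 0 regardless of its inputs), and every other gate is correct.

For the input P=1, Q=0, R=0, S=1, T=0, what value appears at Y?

Propagate with N6 forced: N1=0, N2=1, N3=1, N4=1, N5=0, N6=0 [stuck-at-0], N7=0, N8=1, N9=1.
So Y = 1. (Without the fault it would be 0.)

1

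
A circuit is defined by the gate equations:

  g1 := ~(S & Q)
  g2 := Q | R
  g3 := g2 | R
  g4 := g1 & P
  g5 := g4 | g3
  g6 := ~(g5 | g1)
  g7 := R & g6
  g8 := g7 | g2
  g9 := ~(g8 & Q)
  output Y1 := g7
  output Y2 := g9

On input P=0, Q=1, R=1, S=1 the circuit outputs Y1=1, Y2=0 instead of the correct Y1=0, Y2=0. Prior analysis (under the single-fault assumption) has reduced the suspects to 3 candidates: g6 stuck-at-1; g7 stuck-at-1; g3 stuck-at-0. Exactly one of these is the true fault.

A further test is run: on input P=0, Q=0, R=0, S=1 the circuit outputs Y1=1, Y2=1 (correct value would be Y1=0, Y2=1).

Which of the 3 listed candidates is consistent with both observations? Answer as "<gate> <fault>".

g7 stuck-at-1

Evaluate each candidate on input P=0, Q=0, R=0, S=1:
  g6 stuck-at-1: g1=1, g2=0, g3=0, g4=0, g5=0, g6=1 [stuck-at-1], g7=0, g8=0, g9=1 → Y1=0, Y2=1 — eliminated
  g7 stuck-at-1: g1=1, g2=0, g3=0, g4=0, g5=0, g6=0, g7=1 [stuck-at-1], g8=1, g9=1 → Y1=1, Y2=1 — matches
  g3 stuck-at-0: g1=1, g2=0, g3=0 [stuck-at-0], g4=0, g5=0, g6=0, g7=0, g8=0, g9=1 → Y1=0, Y2=1 — eliminated
Only g7 stuck-at-1 reproduces the observed Y1=1, Y2=1.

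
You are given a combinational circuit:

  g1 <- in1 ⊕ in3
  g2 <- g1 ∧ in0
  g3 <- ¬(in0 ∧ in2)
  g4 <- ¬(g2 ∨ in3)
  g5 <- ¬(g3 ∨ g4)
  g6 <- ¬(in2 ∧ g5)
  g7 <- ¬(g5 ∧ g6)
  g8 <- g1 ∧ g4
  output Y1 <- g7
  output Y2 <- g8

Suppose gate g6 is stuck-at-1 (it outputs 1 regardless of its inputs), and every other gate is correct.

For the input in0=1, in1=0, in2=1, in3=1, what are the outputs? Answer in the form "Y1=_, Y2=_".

Y1=0, Y2=0

Propagate with g6 forced: g1=1, g2=1, g3=0, g4=0, g5=1, g6=1 [stuck-at-1], g7=0, g8=0.
So the outputs are Y1=0, Y2=0. (Without the fault they would be Y1=1, Y2=0.)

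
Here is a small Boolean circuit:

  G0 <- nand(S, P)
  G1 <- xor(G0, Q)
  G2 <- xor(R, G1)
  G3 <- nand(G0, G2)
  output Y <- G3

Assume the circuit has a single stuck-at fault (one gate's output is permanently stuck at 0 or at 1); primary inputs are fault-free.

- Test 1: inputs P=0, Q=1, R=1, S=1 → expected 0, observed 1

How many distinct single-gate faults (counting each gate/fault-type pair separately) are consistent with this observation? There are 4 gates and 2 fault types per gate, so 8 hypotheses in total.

4

Fault-free: G0=1, G1=0, G2=1, G3=0 → 0. Observed 1.
  G0 stuck-at-0: output 1 ✓
  G0 stuck-at-1: output 0 ✗
  G1 stuck-at-0: output 0 ✗
  G1 stuck-at-1: output 1 ✓
  G2 stuck-at-0: output 1 ✓
  G2 stuck-at-1: output 0 ✗
  G3 stuck-at-0: output 0 ✗
  G3 stuck-at-1: output 1 ✓
Consistent faults: {G0 stuck-at-0, G1 stuck-at-1, G2 stuck-at-0, G3 stuck-at-1} — 4 in all.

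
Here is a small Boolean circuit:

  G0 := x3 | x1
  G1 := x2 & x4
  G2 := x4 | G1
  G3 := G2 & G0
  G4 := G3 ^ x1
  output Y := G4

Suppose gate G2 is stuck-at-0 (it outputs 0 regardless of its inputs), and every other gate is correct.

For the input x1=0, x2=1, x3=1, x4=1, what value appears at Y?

Propagate with G2 forced: G0=1, G1=1, G2=0 [stuck-at-0], G3=0, G4=0.
So Y = 0. (Without the fault it would be 1.)

0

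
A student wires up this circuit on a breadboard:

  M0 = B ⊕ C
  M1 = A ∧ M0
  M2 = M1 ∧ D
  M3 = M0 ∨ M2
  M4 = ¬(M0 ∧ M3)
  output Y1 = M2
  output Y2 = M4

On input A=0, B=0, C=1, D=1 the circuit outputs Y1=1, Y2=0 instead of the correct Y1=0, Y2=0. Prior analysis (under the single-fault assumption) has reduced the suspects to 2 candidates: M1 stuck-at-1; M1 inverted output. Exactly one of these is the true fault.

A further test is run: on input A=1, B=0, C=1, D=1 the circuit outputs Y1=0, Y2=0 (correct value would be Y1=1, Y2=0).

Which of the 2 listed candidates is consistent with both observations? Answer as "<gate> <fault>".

Evaluate each candidate on input A=1, B=0, C=1, D=1:
  M1 stuck-at-1: M0=1, M1=1 [stuck-at-1], M2=1, M3=1, M4=0 → Y1=1, Y2=0 — eliminated
  M1 inverted output: M0=1, M1=0 [inverted output], M2=0, M3=1, M4=0 → Y1=0, Y2=0 — matches
Only M1 inverted output reproduces the observed Y1=0, Y2=0.

M1 inverted output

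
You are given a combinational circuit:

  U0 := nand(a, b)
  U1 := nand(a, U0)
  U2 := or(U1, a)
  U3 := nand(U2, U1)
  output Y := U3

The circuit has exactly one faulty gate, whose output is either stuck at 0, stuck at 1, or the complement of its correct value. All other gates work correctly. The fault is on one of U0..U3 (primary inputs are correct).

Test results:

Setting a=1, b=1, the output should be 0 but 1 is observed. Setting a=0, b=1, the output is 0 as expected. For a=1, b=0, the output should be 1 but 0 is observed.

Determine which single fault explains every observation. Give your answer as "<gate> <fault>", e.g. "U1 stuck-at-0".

Fault-free values for test 1 (a=1, b=1): U0=0, U1=1, U2=1, U3=0, giving Y=0. Observed 1.
Test 1: faults giving observed 1 are {U0 stuck-at-1, U0 inverted output, U1 stuck-at-0, U1 inverted output, U2 stuck-at-0, U2 inverted output, U3 stuck-at-1, U3 inverted output}.
Test 2 (a=0, b=1): fault-free U0=1, U1=1, U2=1, U3=0 → 0; observed 0. Eliminates U1 stuck-at-0, U1 inverted output, U2 stuck-at-0, U2 inverted output, U3 stuck-at-1, U3 inverted output.
Test 3 (a=1, b=0): fault-free U0=1, U1=0, U2=1, U3=1 → 1; observed 0. Eliminates U0 stuck-at-1.
Only U0 inverted output is consistent with every test.

U0 inverted output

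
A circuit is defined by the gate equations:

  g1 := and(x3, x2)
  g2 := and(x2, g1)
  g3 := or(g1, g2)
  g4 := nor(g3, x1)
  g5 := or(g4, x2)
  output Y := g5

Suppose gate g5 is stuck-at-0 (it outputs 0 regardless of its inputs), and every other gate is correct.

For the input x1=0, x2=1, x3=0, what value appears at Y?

Propagate with g5 forced: g1=0, g2=0, g3=0, g4=1, g5=0 [stuck-at-0].
So Y = 0. (Without the fault it would be 1.)

0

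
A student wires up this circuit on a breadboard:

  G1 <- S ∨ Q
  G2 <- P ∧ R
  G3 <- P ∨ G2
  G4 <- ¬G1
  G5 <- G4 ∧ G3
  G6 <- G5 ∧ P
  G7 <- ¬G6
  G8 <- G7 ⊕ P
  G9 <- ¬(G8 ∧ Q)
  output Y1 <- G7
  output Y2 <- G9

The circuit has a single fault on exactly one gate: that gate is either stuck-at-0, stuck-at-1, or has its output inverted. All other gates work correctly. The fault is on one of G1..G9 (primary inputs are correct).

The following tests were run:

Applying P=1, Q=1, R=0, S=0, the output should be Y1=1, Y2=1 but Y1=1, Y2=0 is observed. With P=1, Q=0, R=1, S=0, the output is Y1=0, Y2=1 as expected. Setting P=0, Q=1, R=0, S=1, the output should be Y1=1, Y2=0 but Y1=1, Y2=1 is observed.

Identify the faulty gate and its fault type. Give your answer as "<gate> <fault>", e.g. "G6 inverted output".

Fault-free values for test 1 (P=1, Q=1, R=0, S=0): G1=1, G2=0, G3=1, G4=0, G5=0, G6=0, G7=1, G8=0, G9=1, giving Y1=1, Y2=1. Observed Y1=1, Y2=0.
Test 1: faults giving observed Y1=1, Y2=0 are {G8 stuck-at-1, G8 inverted output, G9 stuck-at-0, G9 inverted output}.
Test 2 (P=1, Q=0, R=1, S=0): fault-free G1=0, G2=1, G3=1, G4=1, G5=1, G6=1, G7=0, G8=1, G9=1 → Y1=0, Y2=1; observed Y1=0, Y2=1. Eliminates G9 stuck-at-0, G9 inverted output.
Test 3 (P=0, Q=1, R=0, S=1): fault-free G1=1, G2=0, G3=0, G4=0, G5=0, G6=0, G7=1, G8=1, G9=0 → Y1=1, Y2=0; observed Y1=1, Y2=1. Eliminates G8 stuck-at-1.
Only G8 inverted output is consistent with every test.

G8 inverted output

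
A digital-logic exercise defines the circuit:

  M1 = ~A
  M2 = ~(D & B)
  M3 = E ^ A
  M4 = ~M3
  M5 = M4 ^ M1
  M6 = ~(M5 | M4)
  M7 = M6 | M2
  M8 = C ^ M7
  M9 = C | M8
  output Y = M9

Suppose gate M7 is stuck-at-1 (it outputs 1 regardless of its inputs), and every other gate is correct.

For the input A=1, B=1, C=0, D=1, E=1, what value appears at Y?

Propagate with M7 forced: M1=0, M2=0, M3=0, M4=1, M5=1, M6=0, M7=1 [stuck-at-1], M8=1, M9=1.
So Y = 1. (Without the fault it would be 0.)

1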